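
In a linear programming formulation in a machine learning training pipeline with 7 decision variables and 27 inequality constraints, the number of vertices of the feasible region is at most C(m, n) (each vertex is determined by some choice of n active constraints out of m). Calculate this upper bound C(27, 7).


Each vertex corresponds to some choice of n active constraints out of m, so the number of vertices is at most C(m, n) = m! / (n!(m-n)!).
m = 27, n = 7
Numerator: 27 * 26 * 25 * 24 * 23 * 22 * 21
Denominator: 7! = 5040
C(27, 7) = 888030


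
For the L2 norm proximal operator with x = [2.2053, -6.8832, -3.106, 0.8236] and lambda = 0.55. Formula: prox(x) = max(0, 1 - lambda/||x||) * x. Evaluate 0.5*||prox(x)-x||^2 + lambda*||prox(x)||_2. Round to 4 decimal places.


Step 1: Compute ||x||.
||x|| = 7.91
Step 2: Compute scaling factor.
scale = max(0, 1 - 0.55/7.91) = 0.9305
Step 3: prox(x) = [2.052, -6.4046, -2.89, 0.7663]
||prox(x)|| = 7.36
Step 4: Proximal objective.
0.5*||prox-x||^2 = 0.1513
lambda*||prox|| = 4.048
Total = 4.1992


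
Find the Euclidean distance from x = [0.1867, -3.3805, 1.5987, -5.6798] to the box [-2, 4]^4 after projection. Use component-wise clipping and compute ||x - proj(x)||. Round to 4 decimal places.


Project each component onto [-2, 4].
clip(0.1867) = 0.1867, clip(-3.3805) = -2.0, clip(1.5987) = 1.5987, clip(-5.6798) = -2.0
Projection = [0.1867, -2.0, 1.5987, -2.0]
Squared diffs: [0.0, 1.9058, 0.0, 13.5409]
Distance = sqrt(15.4467) = 3.9302


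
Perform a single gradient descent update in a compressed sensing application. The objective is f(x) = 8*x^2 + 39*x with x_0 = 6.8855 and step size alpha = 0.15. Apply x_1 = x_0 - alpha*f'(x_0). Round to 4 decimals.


We compute the gradient at x_0 and apply the update.
f'(x) = 16*x + 39
f'(6.8855) = 16*6.8855 + 39 = 149.168
x_1 = 6.8855 - 0.15*149.168 = -15.4897


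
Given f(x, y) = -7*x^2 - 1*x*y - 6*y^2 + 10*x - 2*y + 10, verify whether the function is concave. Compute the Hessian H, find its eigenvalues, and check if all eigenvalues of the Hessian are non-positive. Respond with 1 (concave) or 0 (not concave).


The Hessian of f(x,y) = -7*x^2 - 1*x*y - 6*y^2 + 10*x - 2*y + 10 is:
H = [[-14, -1], [-1, -12]]
Trace = -14 - 12 = -26
Determinant = -14*-12 - (-1)^2 = 167
Discriminant = (-26)^2 - 4*167 = 8.0
Eigenvalues: lambda_1 = -14.4142, lambda_2 = -11.5858
The function is concave.

1


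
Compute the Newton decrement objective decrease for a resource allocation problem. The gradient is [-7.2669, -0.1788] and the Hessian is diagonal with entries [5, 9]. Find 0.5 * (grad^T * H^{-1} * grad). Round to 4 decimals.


Step 1: H is diagonal, so H^(-1) * g = [-1.4534, -0.0199].
Step 2: g^T H^(-1) g = sum_i g_i^2 / H_ii
  = (-7.2669)^2/5 + (-0.1788)^2/9
  = 10.5616 + 0.0036 = 10.5651
Step 3: Objective decrease = 0.5 * g^T H^(-1) g = 5.2826


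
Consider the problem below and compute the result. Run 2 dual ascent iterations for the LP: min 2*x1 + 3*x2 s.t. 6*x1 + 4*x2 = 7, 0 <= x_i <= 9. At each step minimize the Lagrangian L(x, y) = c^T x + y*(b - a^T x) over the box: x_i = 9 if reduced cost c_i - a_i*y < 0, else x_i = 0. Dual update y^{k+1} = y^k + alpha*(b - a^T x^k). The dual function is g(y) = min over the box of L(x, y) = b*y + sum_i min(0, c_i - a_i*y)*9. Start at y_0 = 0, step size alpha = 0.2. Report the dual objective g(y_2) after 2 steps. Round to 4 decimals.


Dual ascent for LP: min 2*x1 + 3*x2, 6*x1 + 4*x2 = 7, 0 <= x_i <= 9
Step 1: y^k = 0.0, reduced costs: (2.0, 3.0)
  x^k = (0.0, 0.0), subgradient = b - a^T x = 7.0
  y^{k+1} = 0.0 + 0.2*7.0 = 1.4
Step 2: y^k = 1.4, reduced costs: (-6.4, -2.6)
  x^k = (9.0, 9.0), subgradient = b - a^T x = -83.0
  y^{k+1} = 1.4 + 0.2*-83.0 = -15.2
Dual objective at y_2 = -15.2: reduced costs (93.2, 63.8), box minimizer x = (0.0, 0.0)
g(y_2) = b*y + (c1 - a1*y)*x1 + (c2 - a2*y)*x2 = 7*(-15.2) + 93.2*0.0 + 63.8*0.0 = -106.4 + 0.0 + 0.0 = -106.4


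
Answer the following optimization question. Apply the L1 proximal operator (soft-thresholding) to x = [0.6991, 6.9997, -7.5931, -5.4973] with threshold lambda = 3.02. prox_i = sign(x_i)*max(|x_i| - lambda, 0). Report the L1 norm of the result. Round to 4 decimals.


Soft-thresholding with lambda = 3.02:
prox(0.6991) = sign(0.6991)*max(|0.6991| - 3.02, 0) = 0.0
prox(6.9997) = sign(6.9997)*max(|6.9997| - 3.02, 0) = 3.9797
prox(-7.5931) = sign(-7.5931)*max(|-7.5931| - 3.02, 0) = -4.5731
prox(-5.4973) = sign(-5.4973)*max(|-5.4973| - 3.02, 0) = -2.4773
prox(x) = [0.0, 3.9797, -4.5731, -2.4773]
||prox(x)||_1 = 0.0 + 3.9797 + 4.5731 + 2.4773 = 11.0301


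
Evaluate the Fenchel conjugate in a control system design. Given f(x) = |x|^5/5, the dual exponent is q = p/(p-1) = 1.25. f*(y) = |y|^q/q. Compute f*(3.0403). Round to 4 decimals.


The conjugate exponent q satisfies 1/p + 1/q = 1.
p = 5, so q = 5/(5 - 1) = 1.25
|y|^q = 3.0403^1.25 = 4.0146
f*(3.0403) = 4.0146 / 1.25 = 3.2117


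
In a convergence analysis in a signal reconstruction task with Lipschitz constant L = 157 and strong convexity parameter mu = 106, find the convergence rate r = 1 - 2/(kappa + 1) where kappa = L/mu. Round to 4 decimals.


Step 1: Compute the condition number.
kappa = L/mu = 157/106 = 1.4811
Step 2: Compute the convergence rate.
r = 1 - 2/(kappa + 1) = 1 - 2*mu/(L + mu) = (L - mu)/(L + mu) = 51/263 = 0.1939


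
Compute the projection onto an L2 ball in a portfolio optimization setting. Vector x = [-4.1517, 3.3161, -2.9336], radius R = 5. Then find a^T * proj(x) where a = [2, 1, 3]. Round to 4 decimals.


Step 1: Compute ||x|| (intermediates to 6 decimals).
||x|| = sqrt((-4.1517)^2 + 3.3161^2 + (-2.9336)^2) = 6.069526
Step 2: Project.
Since ||x|| > R, scale = R/||x|| = 5/6.069526 = 0.823788, proj(x) = scale * x
proj(x) = [-3.420121, 2.731763, -2.416664]
Step 3: Dot product.
a^T * proj(x) = 2*(-3.420121) + 1*2.731763 + 3*(-2.416664) = -11.3585


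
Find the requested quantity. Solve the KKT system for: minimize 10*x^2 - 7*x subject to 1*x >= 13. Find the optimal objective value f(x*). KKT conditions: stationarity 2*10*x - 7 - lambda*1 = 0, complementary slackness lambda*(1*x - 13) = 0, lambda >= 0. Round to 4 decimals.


Step 1: Try lambda = 0 (constraint inactive).
x_unc = 7/(2*10) = 0.35
Check: 1*0.35 = 0.35 < 13 -- violated!
Step 2: Constraint must be active: 1*x = 13
x* = 13/1 = 13.0
lambda = (2*10*13.0 - 7)/1 = 253.0
Step 3: Compute optimal value.
f(x*) = 10*13.0^2 - 7*13.0 = 1599.0


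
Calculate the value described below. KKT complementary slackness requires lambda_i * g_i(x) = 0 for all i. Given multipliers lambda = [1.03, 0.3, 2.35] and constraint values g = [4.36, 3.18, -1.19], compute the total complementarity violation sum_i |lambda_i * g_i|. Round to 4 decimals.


KKT complementary slackness check:
lambda_1 * g_1 = 1.03 * 4.36 = 4.4908
lambda_2 * g_2 = 0.3 * 3.18 = 0.954
lambda_3 * g_3 = 2.35 * -1.19 = -2.7965
Total violation = 4.4908 + 0.954 + 2.7965 = 8.2413


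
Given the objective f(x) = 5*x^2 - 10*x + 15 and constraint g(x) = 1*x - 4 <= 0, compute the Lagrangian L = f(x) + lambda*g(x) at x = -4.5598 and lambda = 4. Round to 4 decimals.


Step 1: Evaluate f(x).
f(-4.5598) = 5*(-4.5598)^2 - 10*(-4.5598) + 15 = 164.5569
Step 2: Evaluate g(x).
g(-4.5598) = 1*-4.5598 - 4 = -8.5598
Step 3: Compute Lagrangian.
L = 164.5569 + 4*-8.5598 = 130.3177


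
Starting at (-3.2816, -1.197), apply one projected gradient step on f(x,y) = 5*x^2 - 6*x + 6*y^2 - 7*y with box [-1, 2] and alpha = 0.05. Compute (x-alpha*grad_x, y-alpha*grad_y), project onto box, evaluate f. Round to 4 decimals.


Step 1: Compute gradient at (-3.2816, -1.197).
grad_x = 2*5*-3.2816 - 6 = -38.816
grad_y = 2*6*-1.197 - 7 = -21.364
Step 2: Gradient step.
x_raw = -3.2816 - 0.05*-38.816 = -1.3408
y_raw = -1.197 - 0.05*-21.364 = -0.1288
Step 3: Project onto [-1, 2].
x_proj = clip(-1.3408) = -1.0
y_proj = clip(-0.1288) = -0.1288
Step 4: Evaluate f.
f(-1.0, -0.1288) = 12.0011


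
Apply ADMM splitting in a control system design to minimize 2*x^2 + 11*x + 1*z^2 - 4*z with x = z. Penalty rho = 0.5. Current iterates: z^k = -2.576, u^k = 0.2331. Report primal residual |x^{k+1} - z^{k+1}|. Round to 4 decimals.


ADMM iteration with rho = 0.5, z^k = -2.576, u^k = 0.2331
Step 1: x-update.
Minimize 2*x^2 + 11*x + (0.5/2)*(x + 2.576 + 0.2331)^2
FOC: (2*2 + 0.5)*x = -11 + 0.5*(-2.576 - 0.2331)
x^{k+1} = -2.7566
Step 2: z-update.
Minimize 1*z^2 - 4*z + (0.5/2)*(-2.7566 - z + 0.2331)^2
FOC: (2*1 + 0.5)*z = 4 + 0.5*(-2.7566 + 0.2331)
z^{k+1} = 1.0953
Step 3: u-update.
u^{k+1} = 0.2331 - 2.7566 - 1.0953 = -3.6188
Step 4: Primal residual = |-2.7566 - 1.0953| = 3.8519


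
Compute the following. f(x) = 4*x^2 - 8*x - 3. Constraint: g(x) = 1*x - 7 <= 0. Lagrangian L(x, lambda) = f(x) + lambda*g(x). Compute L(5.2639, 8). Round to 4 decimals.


Step 1: Evaluate f(x).
f(5.2639) = 4*5.2639^2 - 8*5.2639 - 3 = 65.7234
Step 2: Evaluate g(x).
g(5.2639) = 1*5.2639 - 7 = -1.7361
Step 3: Compute Lagrangian.
L = 65.7234 + 8*-1.7361 = 51.8346


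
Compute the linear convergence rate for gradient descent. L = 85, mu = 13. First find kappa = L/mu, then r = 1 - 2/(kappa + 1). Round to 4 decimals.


Step 1: Compute the condition number.
kappa = L/mu = 85/13 = 6.5385
Step 2: Compute the convergence rate.
r = 1 - 2/(kappa + 1) = 1 - 2*mu/(L + mu) = (L - mu)/(L + mu) = 72/98 = 0.7347


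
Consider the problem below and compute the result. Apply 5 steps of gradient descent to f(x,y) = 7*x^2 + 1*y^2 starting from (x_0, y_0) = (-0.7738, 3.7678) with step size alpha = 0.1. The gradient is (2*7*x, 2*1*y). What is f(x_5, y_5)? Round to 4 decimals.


Gradient descent on f(x,y) = 7*x^2 + 1*y^2.
Starting point: (-0.7738, 3.7678), alpha = 0.1
Step 1: grad_x = 2*7*-0.7738 = -10.8332, grad_y = 2*1*3.7678 = 7.5356
  x_1 = -0.7738 - 0.1*-10.8332 = 0.3095
  y_1 = 3.7678 - 0.1*7.5356 = 3.0142
Step 2: grad_x = 2*7*0.3095 = 4.3333, grad_y = 2*1*3.0142 = 6.0285
  x_2 = 0.3095 - 0.1*4.3333 = -0.1238
  y_2 = 3.0142 - 0.1*6.0285 = 2.4114
Step 3: grad_x = 2*7*-0.1238 = -1.7333, grad_y = 2*1*2.4114 = 4.8228
  x_3 = -0.1238 - 0.1*-1.7333 = 0.0495
  y_3 = 2.4114 - 0.1*4.8228 = 1.9291
Step 4: grad_x = 2*7*0.0495 = 0.6933, grad_y = 2*1*1.9291 = 3.8582
  x_4 = 0.0495 - 0.1*0.6933 = -0.0198
  y_4 = 1.9291 - 0.1*3.8582 = 1.5433
Step 5: grad_x = 2*7*-0.0198 = -0.2773, grad_y = 2*1*1.5433 = 3.0866
  x_5 = -0.0198 - 0.1*-0.2773 = 0.0079
  y_5 = 1.5433 - 0.1*3.0866 = 1.2346
f(0.0079, 1.2346) = 7*0.0079^2 + 1*1.2346^2 = 1.5248


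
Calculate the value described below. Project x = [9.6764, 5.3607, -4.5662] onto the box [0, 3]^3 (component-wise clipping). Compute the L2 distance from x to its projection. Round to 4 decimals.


Project each component onto [0, 3].
clip(9.6764) = 3.0, clip(5.3607) = 3.0, clip(-4.5662) = 0.0
Projection = [3.0, 3.0, 0.0]
Squared diffs: [44.5743, 5.5729, 20.8502]
Distance = sqrt(70.9974) = 8.426


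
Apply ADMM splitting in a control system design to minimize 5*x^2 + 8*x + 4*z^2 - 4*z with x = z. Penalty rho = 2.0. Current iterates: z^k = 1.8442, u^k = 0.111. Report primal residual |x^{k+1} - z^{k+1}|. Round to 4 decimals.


ADMM iteration with rho = 2.0, z^k = 1.8442, u^k = 0.111
Step 1: x-update.
Minimize 5*x^2 + 8*x + (2.0/2)*(x - 1.8442 + 0.111)^2
FOC: (2*5 + 2.0)*x = -8 + 2.0*(1.8442 - 0.111)
x^{k+1} = -0.3778
Step 2: z-update.
Minimize 4*z^2 - 4*z + (2.0/2)*(-0.3778 - z + 0.111)^2
FOC: (2*4 + 2.0)*z = 4 + 2.0*(-0.3778 + 0.111)
z^{k+1} = 0.3466
Step 3: u-update.
u^{k+1} = 0.111 - 0.3778 - 0.3466 = -0.6134
Step 4: Primal residual = |-0.3778 - 0.3466| = 0.7244


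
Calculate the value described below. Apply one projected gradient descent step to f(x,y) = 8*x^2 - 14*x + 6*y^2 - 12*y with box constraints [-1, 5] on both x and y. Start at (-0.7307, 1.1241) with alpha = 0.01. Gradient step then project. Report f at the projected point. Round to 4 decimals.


Step 1: Compute gradient at (-0.7307, 1.1241).
grad_x = 2*8*-0.7307 - 14 = -25.6912
grad_y = 2*6*1.1241 - 12 = 1.4892
Step 2: Gradient step.
x_raw = -0.7307 - 0.01*-25.6912 = -0.4738
y_raw = 1.1241 - 0.01*1.4892 = 1.1092
Step 3: Project onto [-1, 5].
x_proj = clip(-0.4738) = -0.4738
y_proj = clip(1.1092) = 1.1092
Step 4: Evaluate f.
f(-0.4738, 1.1092) = 2.5004


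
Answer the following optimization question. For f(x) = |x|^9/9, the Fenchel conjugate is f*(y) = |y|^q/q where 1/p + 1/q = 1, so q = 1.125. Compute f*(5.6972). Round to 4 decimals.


The conjugate exponent q satisfies 1/p + 1/q = 1.
p = 9, so q = 9/(9 - 1) = 1.125
|y|^q = 5.6972^1.125 = 7.0814
f*(5.6972) = 7.0814 / 1.125 = 6.2946


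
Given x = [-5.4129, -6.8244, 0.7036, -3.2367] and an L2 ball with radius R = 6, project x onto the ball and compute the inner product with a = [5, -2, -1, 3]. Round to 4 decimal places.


Step 1: Compute ||x|| (intermediates to 6 decimals).
||x|| = sqrt((-5.4129)^2 + (-6.8244)^2 + 0.7036^2 + (-3.2367)^2) = 9.31897
Step 2: Project.
Since ||x|| > R, scale = R/||x|| = 6/9.31897 = 0.643848, proj(x) = scale * x
proj(x) = [-3.485085, -4.393876, 0.453011, -2.083943]
Step 3: Dot product.
a^T * proj(x) = 5*(-3.485085) - 2*(-4.393876) - 1*0.453011 + 3*(-2.083943) = -15.3425


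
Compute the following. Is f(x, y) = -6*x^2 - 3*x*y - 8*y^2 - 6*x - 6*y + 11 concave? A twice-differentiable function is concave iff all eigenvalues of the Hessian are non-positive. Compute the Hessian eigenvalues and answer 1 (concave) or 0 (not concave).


The Hessian of f(x,y) = -6*x^2 - 3*x*y - 8*y^2 - 6*x - 6*y + 11 is:
H = [[-12, -3], [-3, -16]]
Trace = -12 - 16 = -28
Determinant = -12*-16 - (-3)^2 = 183
Discriminant = (-28)^2 - 4*183 = 52.0
Eigenvalues: lambda_1 = -17.6056, lambda_2 = -10.3944
The function is concave.

1


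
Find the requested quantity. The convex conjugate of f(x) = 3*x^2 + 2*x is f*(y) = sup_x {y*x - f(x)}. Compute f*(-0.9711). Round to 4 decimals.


f*(y) = sup_x {y*x - a*x^2 - b*x} = sup_x {(y-b)*x - a*x^2}
FOC: (y - b) - 2a*x = 0 => x* = (y - b)/(2a)
x* = (-0.9711 - 2)/(2*3) = -0.4952
f*(-0.9711) = (y-b)^2/(4a) = (-0.9711 - 2)^2/(4*3)
= 8.8274/12 = 0.7356


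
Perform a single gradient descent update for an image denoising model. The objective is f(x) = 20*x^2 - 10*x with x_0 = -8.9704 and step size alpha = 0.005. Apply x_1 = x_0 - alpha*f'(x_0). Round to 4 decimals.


We compute the gradient at x_0 and apply the update.
f'(x) = 40*x - 10
f'(-8.9704) = 40*-8.9704 - 10 = -368.816
x_1 = -8.9704 - 0.005*-368.816 = -7.1263


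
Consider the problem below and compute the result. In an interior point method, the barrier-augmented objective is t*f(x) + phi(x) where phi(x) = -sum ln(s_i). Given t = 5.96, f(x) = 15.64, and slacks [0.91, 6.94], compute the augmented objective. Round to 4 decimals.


Step 1: Compute log-barrier.
ln values: [-0.0943, 1.9373]
phi = -(-0.0943 + 1.9373) = -1.843
Step 2: Compute augmented objective.
t*f(x) = 5.96*15.64 = 93.2144
Total = 93.2144 - 1.843 = 91.3714


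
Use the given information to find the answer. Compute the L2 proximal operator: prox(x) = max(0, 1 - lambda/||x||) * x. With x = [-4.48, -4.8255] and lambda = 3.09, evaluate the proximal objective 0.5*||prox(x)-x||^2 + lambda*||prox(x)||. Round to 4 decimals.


Step 1: Compute ||x||.
||x|| = 6.5845
Step 2: Compute scaling factor.
scale = max(0, 1 - 3.09/6.5845) = 0.5307
Step 3: prox(x) = [-2.3776, -2.561]
||prox(x)|| = 3.4945
Step 4: Proximal objective.
0.5*||prox-x||^2 = 4.7741
lambda*||prox|| = 10.798
Total = 15.5721


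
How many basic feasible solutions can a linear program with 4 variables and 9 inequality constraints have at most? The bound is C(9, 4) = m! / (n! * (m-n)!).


Each vertex corresponds to some choice of n active constraints out of m, so the number of vertices is at most C(m, n) = m! / (n!(m-n)!).
m = 9, n = 4
Numerator: 9 * 8 * 7 * 6
Denominator: 4! = 24
C(9, 4) = 126


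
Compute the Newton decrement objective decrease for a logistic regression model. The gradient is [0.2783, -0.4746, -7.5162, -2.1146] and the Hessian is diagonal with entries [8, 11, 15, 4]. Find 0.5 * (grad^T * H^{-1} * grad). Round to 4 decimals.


Step 1: H is diagonal, so H^(-1) * g = [0.0348, -0.0431, -0.5011, -0.5287].
Step 2: g^T H^(-1) g = sum_i g_i^2 / H_ii
  = (0.2783)^2/8 + (-0.4746)^2/11 + (-7.5162)^2/15 + (-2.1146)^2/4
  = 0.0097 + 0.0205 + 3.7662 + 1.1179 = 4.9143
Step 3: Objective decrease = 0.5 * g^T H^(-1) g = 2.4571


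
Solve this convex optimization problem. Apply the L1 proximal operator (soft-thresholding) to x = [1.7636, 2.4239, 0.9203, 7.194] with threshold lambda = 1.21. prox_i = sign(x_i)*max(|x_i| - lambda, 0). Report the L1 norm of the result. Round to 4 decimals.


Soft-thresholding with lambda = 1.21:
prox(1.7636) = sign(1.7636)*max(|1.7636| - 1.21, 0) = 0.5536
prox(2.4239) = sign(2.4239)*max(|2.4239| - 1.21, 0) = 1.2139
prox(0.9203) = sign(0.9203)*max(|0.9203| - 1.21, 0) = 0.0
prox(7.194) = sign(7.194)*max(|7.194| - 1.21, 0) = 5.984
prox(x) = [0.5536, 1.2139, 0.0, 5.984]
||prox(x)||_1 = 0.5536 + 1.2139 + 0.0 + 5.984 = 7.7515


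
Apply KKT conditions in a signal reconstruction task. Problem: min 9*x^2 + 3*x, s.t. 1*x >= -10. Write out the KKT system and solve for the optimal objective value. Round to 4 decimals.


Step 1: Try lambda = 0 (constraint inactive).
Stationarity: 2*9*x + 3 = 0
x* = -3/(2*9) = -1/6 = -0.1667 (rounded; the exact value -1/6 is used below)
Check constraint: 1*-0.1667 = -0.1667 >= -10 -- satisfied.
Step 2: Compute optimal value.
f(x*) = 9*(-1/6)^2 + 3*(-1/6) = -0.25


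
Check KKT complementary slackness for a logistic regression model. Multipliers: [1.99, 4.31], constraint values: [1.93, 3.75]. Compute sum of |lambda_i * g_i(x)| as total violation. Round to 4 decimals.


KKT complementary slackness check:
lambda_1 * g_1 = 1.99 * 1.93 = 3.8407
lambda_2 * g_2 = 4.31 * 3.75 = 16.1625
Total violation = 3.8407 + 16.1625 = 20.0032


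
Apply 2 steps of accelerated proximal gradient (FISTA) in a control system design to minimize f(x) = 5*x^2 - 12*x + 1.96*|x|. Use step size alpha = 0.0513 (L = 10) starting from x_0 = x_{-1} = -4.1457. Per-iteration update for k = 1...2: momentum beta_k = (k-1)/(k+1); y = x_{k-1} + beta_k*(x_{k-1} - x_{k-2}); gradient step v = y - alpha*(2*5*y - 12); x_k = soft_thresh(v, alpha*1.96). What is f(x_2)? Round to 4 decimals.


FISTA on f(x) = 5*x^2 - 12*x + 1.96*|x|
L = 10, alpha = 0.0513
Iteration 1: beta = 0.0, y = -4.1457 + 0.0*(-4.1457 + 4.1457) = -4.1457
  grad(y) = -53.457, v = y - alpha*grad = -1.4034
  prox(v) = soft_thresh(-1.4034, 0.1005) = -1.3028
Iteration 2: beta = 0.3333, y = -1.3028 + 0.3333*(-1.3028 + 4.1457) = -0.3552
  grad(y) = -15.5518, v = y - alpha*grad = 0.4426
  prox(v) = soft_thresh(0.4426, 0.1005) = 0.3421
f(x_2) = 5*0.3421^2 - 12*0.3421 + 1.96*|0.3421| = -2.8494


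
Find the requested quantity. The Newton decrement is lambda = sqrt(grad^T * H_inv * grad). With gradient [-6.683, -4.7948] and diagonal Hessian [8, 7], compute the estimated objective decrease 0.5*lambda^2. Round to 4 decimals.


Step 1: H is diagonal, so H^(-1) * g = [-0.8354, -0.685].
Step 2: g^T H^(-1) g = sum_i g_i^2 / H_ii
  = (-6.683)^2/8 + (-4.7948)^2/7
  = 5.5828 + 3.2843 = 8.8671
Step 3: Objective decrease = 0.5 * g^T H^(-1) g = 4.4336


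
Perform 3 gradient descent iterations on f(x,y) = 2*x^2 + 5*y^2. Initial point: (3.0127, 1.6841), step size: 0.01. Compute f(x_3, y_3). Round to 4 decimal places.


Gradient descent on f(x,y) = 2*x^2 + 5*y^2.
Starting point: (3.0127, 1.6841), alpha = 0.01
Step 1: grad_x = 2*2*3.0127 = 12.0508, grad_y = 2*5*1.6841 = 16.841
  x_1 = 3.0127 - 0.01*12.0508 = 2.8922
  y_1 = 1.6841 - 0.01*16.841 = 1.5157
Step 2: grad_x = 2*2*2.8922 = 11.5688, grad_y = 2*5*1.5157 = 15.1569
  x_2 = 2.8922 - 0.01*11.5688 = 2.7765
  y_2 = 1.5157 - 0.01*15.1569 = 1.3641
Step 3: grad_x = 2*2*2.7765 = 11.106, grad_y = 2*5*1.3641 = 13.6412
  x_3 = 2.7765 - 0.01*11.106 = 2.6654
  y_3 = 1.3641 - 0.01*13.6412 = 1.2277
f(2.6654, 1.2277) = 2*2.6654^2 + 5*1.2277^2 = 21.7455


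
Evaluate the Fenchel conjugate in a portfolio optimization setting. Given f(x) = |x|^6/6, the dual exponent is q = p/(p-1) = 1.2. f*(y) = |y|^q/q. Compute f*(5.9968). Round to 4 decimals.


The conjugate exponent q satisfies 1/p + 1/q = 1.
p = 6, so q = 6/(6 - 1) = 1.2
|y|^q = 5.9968^1.2 = 8.5803
f*(5.9968) = 8.5803 / 1.2 = 7.1503


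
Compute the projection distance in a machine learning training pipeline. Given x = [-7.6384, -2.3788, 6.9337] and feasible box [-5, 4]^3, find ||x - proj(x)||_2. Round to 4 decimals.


Project each component onto [-5, 4].
clip(-7.6384) = -5.0, clip(-2.3788) = -2.3788, clip(6.9337) = 4.0
Projection = [-5.0, -2.3788, 4.0]
Squared diffs: [6.9612, 0.0, 8.6066]
Distance = sqrt(15.5678) = 3.9456


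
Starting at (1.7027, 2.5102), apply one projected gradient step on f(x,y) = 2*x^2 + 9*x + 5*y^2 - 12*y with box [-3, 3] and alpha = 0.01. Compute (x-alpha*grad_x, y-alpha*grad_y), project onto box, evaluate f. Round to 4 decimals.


Step 1: Compute gradient at (1.7027, 2.5102).
grad_x = 2*2*1.7027 + 9 = 15.8108
grad_y = 2*5*2.5102 - 12 = 13.102
Step 2: Gradient step.
x_raw = 1.7027 - 0.01*15.8108 = 1.5446
y_raw = 2.5102 - 0.01*13.102 = 2.3792
Step 3: Project onto [-3, 3].
x_proj = clip(1.5446) = 1.5446
y_proj = clip(2.3792) = 2.3792
Step 4: Evaluate f.
f(1.5446, 2.3792) = 18.4252


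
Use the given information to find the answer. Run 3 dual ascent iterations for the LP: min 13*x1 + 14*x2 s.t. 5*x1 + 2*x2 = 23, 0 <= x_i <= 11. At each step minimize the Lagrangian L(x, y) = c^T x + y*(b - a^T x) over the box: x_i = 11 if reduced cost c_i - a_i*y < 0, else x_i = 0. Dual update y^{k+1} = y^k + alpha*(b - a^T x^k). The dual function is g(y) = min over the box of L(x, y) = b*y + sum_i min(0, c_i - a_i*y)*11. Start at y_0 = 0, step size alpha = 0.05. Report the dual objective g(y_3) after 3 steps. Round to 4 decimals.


Dual ascent for LP: min 13*x1 + 14*x2, 5*x1 + 2*x2 = 23, 0 <= x_i <= 11
Step 1: y^k = 0.0, reduced costs: (13.0, 14.0)
  x^k = (0.0, 0.0), subgradient = b - a^T x = 23.0
  y^{k+1} = 0.0 + 0.05*23.0 = 1.15
Step 2: y^k = 1.15, reduced costs: (7.25, 11.7)
  x^k = (0.0, 0.0), subgradient = b - a^T x = 23.0
  y^{k+1} = 1.15 + 0.05*23.0 = 2.3
Step 3: y^k = 2.3, reduced costs: (1.5, 9.4)
  x^k = (0.0, 0.0), subgradient = b - a^T x = 23.0
  y^{k+1} = 2.3 + 0.05*23.0 = 3.45
Dual objective at y_3 = 3.45: reduced costs (-4.25, 7.1), box minimizer x = (11.0, 0.0)
g(y_3) = b*y + (c1 - a1*y)*x1 + (c2 - a2*y)*x2 = 23*3.45 + (-4.25)*11.0 + 7.1*0.0 = 79.35 - 46.75 + 0.0 = 32.6


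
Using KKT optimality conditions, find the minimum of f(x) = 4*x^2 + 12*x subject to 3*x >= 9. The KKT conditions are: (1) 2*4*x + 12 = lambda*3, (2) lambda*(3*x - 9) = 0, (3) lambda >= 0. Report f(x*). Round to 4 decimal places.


Step 1: Try lambda = 0 (constraint inactive).
x_unc = -12/(2*4) = -1.5
Check: 3*-1.5 = -4.5 < 9 -- violated!
Step 2: Constraint must be active: 3*x = 9
x* = 9/3 = 3.0
lambda = (2*4*3.0 + 12)/3 = 12.0
Step 3: Compute optimal value.
f(x*) = 4*3.0^2 + 12*3.0 = 72.0


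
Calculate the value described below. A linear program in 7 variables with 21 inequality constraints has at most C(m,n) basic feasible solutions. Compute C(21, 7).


Each vertex corresponds to some choice of n active constraints out of m, so the number of vertices is at most C(m, n) = m! / (n!(m-n)!).
m = 21, n = 7
Numerator: 21 * 20 * 19 * 18 * 17 * 16 * 15
Denominator: 7! = 5040
C(21, 7) = 116280


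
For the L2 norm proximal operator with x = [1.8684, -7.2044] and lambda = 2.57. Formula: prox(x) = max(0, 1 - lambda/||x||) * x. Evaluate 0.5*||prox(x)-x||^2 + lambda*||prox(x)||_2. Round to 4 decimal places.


Step 1: Compute ||x||.
||x|| = 7.4427
Step 2: Compute scaling factor.
scale = max(0, 1 - 2.57/7.4427) = 0.6547
Step 3: prox(x) = [1.2232, -4.7167]
||prox(x)|| = 4.8727
Step 4: Proximal objective.
0.5*||prox-x||^2 = 3.3025
lambda*||prox|| = 12.5228
Total = 15.8254


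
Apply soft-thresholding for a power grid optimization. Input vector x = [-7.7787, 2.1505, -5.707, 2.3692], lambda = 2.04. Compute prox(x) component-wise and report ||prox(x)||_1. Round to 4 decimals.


Soft-thresholding with lambda = 2.04:
prox(-7.7787) = sign(-7.7787)*max(|-7.7787| - 2.04, 0) = -5.7387
prox(2.1505) = sign(2.1505)*max(|2.1505| - 2.04, 0) = 0.1105
prox(-5.707) = sign(-5.707)*max(|-5.707| - 2.04, 0) = -3.667
prox(2.3692) = sign(2.3692)*max(|2.3692| - 2.04, 0) = 0.3292
prox(x) = [-5.7387, 0.1105, -3.667, 0.3292]
||prox(x)||_1 = 5.7387 + 0.1105 + 3.667 + 0.3292 = 9.8454


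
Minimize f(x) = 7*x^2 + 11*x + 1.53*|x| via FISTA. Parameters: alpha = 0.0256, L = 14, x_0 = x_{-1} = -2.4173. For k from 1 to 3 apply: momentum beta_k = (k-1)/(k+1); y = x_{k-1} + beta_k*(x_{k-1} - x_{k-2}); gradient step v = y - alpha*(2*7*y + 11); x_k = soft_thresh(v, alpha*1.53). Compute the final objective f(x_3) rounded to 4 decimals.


FISTA on f(x) = 7*x^2 + 11*x + 1.53*|x|
L = 14, alpha = 0.0256
Iteration 1: beta = 0.0, y = -2.4173 + 0.0*(-2.4173 + 2.4173) = -2.4173
  grad(y) = -22.8422, v = y - alpha*grad = -1.8325
  prox(v) = soft_thresh(-1.8325, 0.0392) = -1.7934
Iteration 2: beta = 0.3333, y = -1.7934 + 0.3333*(-1.7934 + 2.4173) = -1.5854
  grad(y) = -11.1955, v = y - alpha*grad = -1.2988
  prox(v) = soft_thresh(-1.2988, 0.0392) = -1.2596
Iteration 3: beta = 0.5, y = -1.2596 + 0.5*(-1.2596 + 1.7934) = -0.9927
  grad(y) = -2.8985, v = y - alpha*grad = -0.9185
  prox(v) = soft_thresh(-0.9185, 0.0392) = -0.8794
f(x_3) = 7*(-0.8794)^2 + 11*(-0.8794) + 1.53*|-0.8794| = -2.9146


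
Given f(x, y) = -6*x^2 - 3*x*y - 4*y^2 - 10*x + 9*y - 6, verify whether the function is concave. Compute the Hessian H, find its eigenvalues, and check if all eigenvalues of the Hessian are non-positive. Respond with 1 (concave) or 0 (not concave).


The Hessian of f(x,y) = -6*x^2 - 3*x*y - 4*y^2 - 10*x + 9*y - 6 is:
H = [[-12, -3], [-3, -8]]
Trace = -12 - 8 = -20
Determinant = -12*-8 - (-3)^2 = 87
Discriminant = (-20)^2 - 4*87 = 52.0
Eigenvalues: lambda_1 = -13.6056, lambda_2 = -6.3944
The function is concave.

1


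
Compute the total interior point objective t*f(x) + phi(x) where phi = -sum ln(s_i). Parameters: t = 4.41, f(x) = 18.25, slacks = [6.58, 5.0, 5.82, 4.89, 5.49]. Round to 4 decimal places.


Step 1: Compute log-barrier.
ln values: [1.884, 1.6094, 1.7613, 1.5872, 1.7029]
phi = -(1.884 + 1.6094 + 1.7613 + 1.5872 + 1.7029) = -8.5449
Step 2: Compute augmented objective.
t*f(x) = 4.41*18.25 = 80.4825
Total = 80.4825 - 8.5449 = 71.9376


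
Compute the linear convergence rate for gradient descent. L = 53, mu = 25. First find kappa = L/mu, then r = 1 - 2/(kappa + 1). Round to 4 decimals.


Step 1: Compute the condition number.
kappa = L/mu = 53/25 = 2.12
Step 2: Compute the convergence rate.
r = 1 - 2/(kappa + 1) = 1 - 2*mu/(L + mu) = (L - mu)/(L + mu) = 28/78 = 0.359


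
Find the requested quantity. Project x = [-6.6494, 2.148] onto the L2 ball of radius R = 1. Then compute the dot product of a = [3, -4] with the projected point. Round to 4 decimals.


Step 1: Compute ||x|| (intermediates to 6 decimals).
||x|| = sqrt((-6.6494)^2 + 2.148^2) = 6.987734
Step 2: Project.
Since ||x|| > R, scale = R/||x|| = 1/6.987734 = 0.143108, proj(x) = scale * x
proj(x) = [-0.951582, 0.307396]
Step 3: Dot product.
a^T * proj(x) = 3*(-0.951582) - 4*0.307396 = -4.0843


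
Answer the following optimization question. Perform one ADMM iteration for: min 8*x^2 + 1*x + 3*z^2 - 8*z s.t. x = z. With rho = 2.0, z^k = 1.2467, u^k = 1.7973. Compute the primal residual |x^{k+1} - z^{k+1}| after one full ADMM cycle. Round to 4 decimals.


ADMM iteration with rho = 2.0, z^k = 1.2467, u^k = 1.7973
Step 1: x-update.
Minimize 8*x^2 + 1*x + (2.0/2)*(x - 1.2467 + 1.7973)^2
FOC: (2*8 + 2.0)*x = -1 + 2.0*(1.2467 - 1.7973)
x^{k+1} = -0.1167
Step 2: z-update.
Minimize 3*z^2 - 8*z + (2.0/2)*(-0.1167 - z + 1.7973)^2
FOC: (2*3 + 2.0)*z = 8 + 2.0*(-0.1167 + 1.7973)
z^{k+1} = 1.4201
Step 3: u-update.
u^{k+1} = 1.7973 - 0.1167 - 1.4201 = 0.2604
Step 4: Primal residual = |-0.1167 - 1.4201| = 1.5369


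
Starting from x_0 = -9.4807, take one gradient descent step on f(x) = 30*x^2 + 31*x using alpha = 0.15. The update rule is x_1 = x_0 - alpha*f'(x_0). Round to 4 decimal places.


We compute the gradient at x_0 and apply the update.
f'(x) = 60*x + 31
f'(-9.4807) = 60*-9.4807 + 31 = -537.842
x_1 = -9.4807 - 0.15*-537.842 = 71.1956


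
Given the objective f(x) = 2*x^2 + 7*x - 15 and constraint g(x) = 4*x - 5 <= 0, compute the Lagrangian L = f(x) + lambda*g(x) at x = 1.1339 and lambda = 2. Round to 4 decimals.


Step 1: Evaluate f(x).
f(1.1339) = 2*1.1339^2 + 7*1.1339 - 15 = -4.4912
Step 2: Evaluate g(x).
g(1.1339) = 4*1.1339 - 5 = -0.4644
Step 3: Compute Lagrangian.
L = -4.4912 + 2*-0.4644 = -5.42


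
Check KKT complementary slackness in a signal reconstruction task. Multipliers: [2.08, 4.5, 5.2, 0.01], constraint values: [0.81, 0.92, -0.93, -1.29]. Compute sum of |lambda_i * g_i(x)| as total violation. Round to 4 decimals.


KKT complementary slackness check:
lambda_1 * g_1 = 2.08 * 0.81 = 1.6848
lambda_2 * g_2 = 4.5 * 0.92 = 4.14
lambda_3 * g_3 = 5.2 * -0.93 = -4.836
lambda_4 * g_4 = 0.01 * -1.29 = -0.0129
Total violation = 1.6848 + 4.14 + 4.836 + 0.0129 = 10.6737


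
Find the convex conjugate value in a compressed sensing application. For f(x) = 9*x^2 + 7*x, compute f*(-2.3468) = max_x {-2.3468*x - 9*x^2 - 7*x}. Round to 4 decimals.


f*(y) = sup_x {y*x - a*x^2 - b*x} = sup_x {(y-b)*x - a*x^2}
FOC: (y - b) - 2a*x = 0 => x* = (y - b)/(2a)
x* = (-2.3468 - 7)/(2*9) = -0.5193
f*(-2.3468) = (y-b)^2/(4a) = (-2.3468 - 7)^2/(4*9)
= 87.3627/36 = 2.4267


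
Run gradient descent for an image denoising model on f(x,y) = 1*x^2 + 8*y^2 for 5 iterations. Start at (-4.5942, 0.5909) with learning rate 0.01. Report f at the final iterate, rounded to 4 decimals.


Gradient descent on f(x,y) = 1*x^2 + 8*y^2.
Starting point: (-4.5942, 0.5909), alpha = 0.01
Step 1: grad_x = 2*1*-4.5942 = -9.1884, grad_y = 2*8*0.5909 = 9.4544
  x_1 = -4.5942 - 0.01*-9.1884 = -4.5023
  y_1 = 0.5909 - 0.01*9.4544 = 0.4964
Step 2: grad_x = 2*1*-4.5023 = -9.0046, grad_y = 2*8*0.4964 = 7.9417
  x_2 = -4.5023 - 0.01*-9.0046 = -4.4123
  y_2 = 0.4964 - 0.01*7.9417 = 0.4169
Step 3: grad_x = 2*1*-4.4123 = -8.8245, grad_y = 2*8*0.4169 = 6.671
  x_3 = -4.4123 - 0.01*-8.8245 = -4.324
  y_3 = 0.4169 - 0.01*6.671 = 0.3502
Step 4: grad_x = 2*1*-4.324 = -8.648, grad_y = 2*8*0.3502 = 5.6037
  x_4 = -4.324 - 0.01*-8.648 = -4.2375
  y_4 = 0.3502 - 0.01*5.6037 = 0.2942
Step 5: grad_x = 2*1*-4.2375 = -8.4751, grad_y = 2*8*0.2942 = 4.7071
  x_5 = -4.2375 - 0.01*-8.4751 = -4.1528
  y_5 = 0.2942 - 0.01*4.7071 = 0.2471
f(-4.1528, 0.2471) = 1*(-4.1528)^2 + 8*0.2471^2 = 17.7342


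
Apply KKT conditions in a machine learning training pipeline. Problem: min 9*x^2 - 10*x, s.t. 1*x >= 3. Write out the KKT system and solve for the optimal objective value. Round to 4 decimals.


Step 1: Try lambda = 0 (constraint inactive).
x_unc = 10/(2*9) = 0.5556
Check: 1*0.5556 = 0.5556 < 3 -- violated!
Step 2: Constraint must be active: 1*x = 3
x* = 3/1 = 3.0
lambda = (2*9*3.0 - 10)/1 = 44.0
Step 3: Compute optimal value.
f(x*) = 9*3.0^2 - 10*3.0 = 51.0


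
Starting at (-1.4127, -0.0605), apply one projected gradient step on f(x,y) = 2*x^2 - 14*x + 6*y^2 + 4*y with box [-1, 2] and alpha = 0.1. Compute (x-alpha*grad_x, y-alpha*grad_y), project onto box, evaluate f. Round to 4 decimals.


Step 1: Compute gradient at (-1.4127, -0.0605).
grad_x = 2*2*-1.4127 - 14 = -19.6508
grad_y = 2*6*-0.0605 + 4 = 3.274
Step 2: Gradient step.
x_raw = -1.4127 - 0.1*-19.6508 = 0.5524
y_raw = -0.0605 - 0.1*3.274 = -0.3879
Step 3: Project onto [-1, 2].
x_proj = clip(0.5524) = 0.5524
y_proj = clip(-0.3879) = -0.3879
Step 4: Evaluate f.
f(0.5524, -0.3879) = -7.7719


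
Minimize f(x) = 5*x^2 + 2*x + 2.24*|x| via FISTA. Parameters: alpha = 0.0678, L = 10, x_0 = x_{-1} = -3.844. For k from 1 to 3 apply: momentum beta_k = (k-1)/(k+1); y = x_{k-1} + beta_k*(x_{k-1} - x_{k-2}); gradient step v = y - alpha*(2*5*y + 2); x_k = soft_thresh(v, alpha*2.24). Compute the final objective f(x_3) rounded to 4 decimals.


FISTA on f(x) = 5*x^2 + 2*x + 2.24*|x|
L = 10, alpha = 0.0678
Iteration 1: beta = 0.0, y = -3.844 + 0.0*(-3.844 + 3.844) = -3.844
  grad(y) = -36.44, v = y - alpha*grad = -1.3734
  prox(v) = soft_thresh(-1.3734, 0.1519) = -1.2215
Iteration 2: beta = 0.3333, y = -1.2215 + 0.3333*(-1.2215 + 3.844) = -0.3473
  grad(y) = -1.4733, v = y - alpha*grad = -0.2474
  prox(v) = soft_thresh(-0.2474, 0.1519) = -0.0956
Iteration 3: beta = 0.5, y = -0.0956 + 0.5*(-0.0956 + 1.2215) = 0.4674
  grad(y) = 6.674, v = y - alpha*grad = 0.0149
  prox(v) = soft_thresh(0.0149, 0.1519) = 0.0
f(x_3) = 5*0.0^2 + 2*0.0 + 2.24*|0.0| = 0.0


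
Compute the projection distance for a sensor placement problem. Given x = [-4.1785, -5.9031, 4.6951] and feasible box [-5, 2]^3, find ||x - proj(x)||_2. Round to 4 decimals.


Project each component onto [-5, 2].
clip(-4.1785) = -4.1785, clip(-5.9031) = -5.0, clip(4.6951) = 2.0
Projection = [-4.1785, -5.0, 2.0]
Squared diffs: [0.0, 0.8156, 7.2636]
Distance = sqrt(8.0792) = 2.8424


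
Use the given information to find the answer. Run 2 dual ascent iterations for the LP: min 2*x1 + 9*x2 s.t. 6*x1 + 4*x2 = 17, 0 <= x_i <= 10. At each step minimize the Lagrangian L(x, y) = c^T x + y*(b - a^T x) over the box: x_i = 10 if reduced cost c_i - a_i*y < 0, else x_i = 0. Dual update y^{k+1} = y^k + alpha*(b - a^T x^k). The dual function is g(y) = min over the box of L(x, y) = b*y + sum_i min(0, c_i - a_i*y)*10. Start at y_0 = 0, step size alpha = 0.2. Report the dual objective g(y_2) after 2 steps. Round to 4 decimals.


Dual ascent for LP: min 2*x1 + 9*x2, 6*x1 + 4*x2 = 17, 0 <= x_i <= 10
Step 1: y^k = 0.0, reduced costs: (2.0, 9.0)
  x^k = (0.0, 0.0), subgradient = b - a^T x = 17.0
  y^{k+1} = 0.0 + 0.2*17.0 = 3.4
Step 2: y^k = 3.4, reduced costs: (-18.4, -4.6)
  x^k = (10.0, 10.0), subgradient = b - a^T x = -83.0
  y^{k+1} = 3.4 + 0.2*-83.0 = -13.2
Dual objective at y_2 = -13.2: reduced costs (81.2, 61.8), box minimizer x = (0.0, 0.0)
g(y_2) = b*y + (c1 - a1*y)*x1 + (c2 - a2*y)*x2 = 17*(-13.2) + 81.2*0.0 + 61.8*0.0 = -224.4 + 0.0 + 0.0 = -224.4


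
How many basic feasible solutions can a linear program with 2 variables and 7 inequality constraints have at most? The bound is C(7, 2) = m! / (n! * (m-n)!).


Each vertex corresponds to some choice of n active constraints out of m, so the number of vertices is at most C(m, n) = m! / (n!(m-n)!).
m = 7, n = 2
Numerator: 7 * 6
Denominator: 2! = 2
C(7, 2) = 21


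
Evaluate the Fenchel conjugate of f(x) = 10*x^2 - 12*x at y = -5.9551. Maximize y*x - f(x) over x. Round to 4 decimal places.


f*(y) = sup_x {y*x - a*x^2 - b*x} = sup_x {(y-b)*x - a*x^2}
FOC: (y - b) - 2a*x = 0 => x* = (y - b)/(2a)
x* = (-5.9551 + 12)/(2*10) = 0.3022
f*(-5.9551) = (y-b)^2/(4a) = (-5.9551 + 12)^2/(4*10)
= 36.5408/40 = 0.9135


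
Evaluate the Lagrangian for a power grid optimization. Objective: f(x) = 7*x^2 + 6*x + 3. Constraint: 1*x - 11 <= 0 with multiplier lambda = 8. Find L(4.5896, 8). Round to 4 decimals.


Step 1: Evaluate f(x).
f(4.5896) = 7*4.5896^2 + 6*4.5896 + 3 = 177.9886
Step 2: Evaluate g(x).
g(4.5896) = 1*4.5896 - 11 = -6.4104
Step 3: Compute Lagrangian.
L = 177.9886 + 8*-6.4104 = 126.7054


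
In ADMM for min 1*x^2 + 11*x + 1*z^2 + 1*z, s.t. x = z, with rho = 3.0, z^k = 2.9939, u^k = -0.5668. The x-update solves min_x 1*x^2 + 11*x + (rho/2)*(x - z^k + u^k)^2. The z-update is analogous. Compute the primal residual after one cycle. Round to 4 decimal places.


ADMM iteration with rho = 3.0, z^k = 2.9939, u^k = -0.5668
Step 1: x-update.
Minimize 1*x^2 + 11*x + (3.0/2)*(x - 2.9939 - 0.5668)^2
FOC: (2*1 + 3.0)*x = -11 + 3.0*(2.9939 + 0.5668)
x^{k+1} = -0.0636
Step 2: z-update.
Minimize 1*z^2 + 1*z + (3.0/2)*(-0.0636 - z - 0.5668)^2
FOC: (2*1 + 3.0)*z = -1 + 3.0*(-0.0636 - 0.5668)
z^{k+1} = -0.5782
Step 3: u-update.
u^{k+1} = -0.5668 - 0.0636 + 0.5782 = -0.0522
Step 4: Primal residual = |-0.0636 + 0.5782| = 0.5146


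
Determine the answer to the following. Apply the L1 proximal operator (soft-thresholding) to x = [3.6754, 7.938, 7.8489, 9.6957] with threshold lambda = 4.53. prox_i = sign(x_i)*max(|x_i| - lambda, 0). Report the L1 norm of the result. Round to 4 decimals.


Soft-thresholding with lambda = 4.53:
prox(3.6754) = sign(3.6754)*max(|3.6754| - 4.53, 0) = 0.0
prox(7.938) = sign(7.938)*max(|7.938| - 4.53, 0) = 3.408
prox(7.8489) = sign(7.8489)*max(|7.8489| - 4.53, 0) = 3.3189
prox(9.6957) = sign(9.6957)*max(|9.6957| - 4.53, 0) = 5.1657
prox(x) = [0.0, 3.408, 3.3189, 5.1657]
||prox(x)||_1 = 0.0 + 3.408 + 3.3189 + 5.1657 = 11.8926


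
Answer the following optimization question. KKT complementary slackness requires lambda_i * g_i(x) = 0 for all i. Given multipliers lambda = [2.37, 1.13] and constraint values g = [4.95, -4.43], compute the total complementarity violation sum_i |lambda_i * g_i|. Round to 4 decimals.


KKT complementary slackness check:
lambda_1 * g_1 = 2.37 * 4.95 = 11.7315
lambda_2 * g_2 = 1.13 * -4.43 = -5.0059
Total violation = 11.7315 + 5.0059 = 16.7374


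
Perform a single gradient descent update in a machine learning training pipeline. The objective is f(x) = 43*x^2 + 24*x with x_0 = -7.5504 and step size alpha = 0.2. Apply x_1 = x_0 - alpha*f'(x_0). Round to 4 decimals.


We compute the gradient at x_0 and apply the update.
f'(x) = 86*x + 24
f'(-7.5504) = 86*-7.5504 + 24 = -625.3344
x_1 = -7.5504 - 0.2*-625.3344 = 117.5165


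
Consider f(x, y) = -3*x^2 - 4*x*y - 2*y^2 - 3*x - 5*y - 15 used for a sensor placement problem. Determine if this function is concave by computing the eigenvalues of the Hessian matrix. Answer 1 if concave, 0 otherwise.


The Hessian of f(x,y) = -3*x^2 - 4*x*y - 2*y^2 - 3*x - 5*y - 15 is:
H = [[-6, -4], [-4, -4]]
Trace = -6 - 4 = -10
Determinant = -6*-4 - (-4)^2 = 8
Discriminant = (-10)^2 - 4*8 = 68.0
Eigenvalues: lambda_1 = -9.1231, lambda_2 = -0.8769
The function is concave.

1


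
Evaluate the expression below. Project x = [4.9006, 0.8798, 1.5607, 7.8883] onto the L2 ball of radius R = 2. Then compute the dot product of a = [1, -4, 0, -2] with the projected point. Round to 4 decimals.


Step 1: Compute ||x|| (intermediates to 6 decimals).
||x|| = sqrt(4.9006^2 + 0.8798^2 + 1.5607^2 + 7.8883^2) = 9.457853
Step 2: Project.
Since ||x|| > R, scale = R/||x|| = 2/9.457853 = 0.211464, proj(x) = scale * x
proj(x) = [1.0363, 0.186046, 0.330032, 1.668091]
Step 3: Dot product.
a^T * proj(x) = 1*1.0363 - 4*0.186046 + 0*0.330032 - 2*1.668091 = -3.0441


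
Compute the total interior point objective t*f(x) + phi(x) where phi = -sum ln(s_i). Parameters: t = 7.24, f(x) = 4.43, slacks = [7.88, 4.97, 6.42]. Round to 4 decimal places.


Step 1: Compute log-barrier.
ln values: [2.0643, 1.6034, 1.8594]
phi = -(2.0643 + 1.6034 + 1.8594) = -5.5272
Step 2: Compute augmented objective.
t*f(x) = 7.24*4.43 = 32.0732
Total = 32.0732 - 5.5272 = 26.546


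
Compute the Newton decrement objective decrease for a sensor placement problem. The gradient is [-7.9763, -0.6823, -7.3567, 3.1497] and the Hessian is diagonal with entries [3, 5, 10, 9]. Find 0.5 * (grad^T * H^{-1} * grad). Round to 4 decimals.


Step 1: H is diagonal, so H^(-1) * g = [-2.6588, -0.1365, -0.7357, 0.35].
Step 2: g^T H^(-1) g = sum_i g_i^2 / H_ii
  = (-7.9763)^2/3 + (-0.6823)^2/5 + (-7.3567)^2/10 + (3.1497)^2/9
  = 21.2071 + 0.0931 + 5.4121 + 1.1023 = 27.8146
Step 3: Objective decrease = 0.5 * g^T H^(-1) g = 13.9073


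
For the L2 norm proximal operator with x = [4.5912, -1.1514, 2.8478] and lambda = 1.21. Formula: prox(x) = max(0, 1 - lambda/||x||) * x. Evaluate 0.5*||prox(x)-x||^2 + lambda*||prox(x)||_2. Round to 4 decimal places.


Step 1: Compute ||x||.
||x|| = 5.524
Step 2: Compute scaling factor.
scale = max(0, 1 - 1.21/5.524) = 0.781
Step 3: prox(x) = [3.5855, -0.8992, 2.224]
||prox(x)|| = 4.314
Step 4: Proximal objective.
0.5*||prox-x||^2 = 0.7321
lambda*||prox|| = 5.2199
Total = 5.952


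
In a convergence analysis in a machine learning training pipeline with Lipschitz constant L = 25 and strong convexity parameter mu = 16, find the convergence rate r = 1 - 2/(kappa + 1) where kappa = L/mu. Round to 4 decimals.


Step 1: Compute the condition number.
kappa = L/mu = 25/16 = 1.5625
Step 2: Compute the convergence rate.
r = 1 - 2/(kappa + 1) = 1 - 2*mu/(L + mu) = (L - mu)/(L + mu) = 9/41 = 0.2195
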